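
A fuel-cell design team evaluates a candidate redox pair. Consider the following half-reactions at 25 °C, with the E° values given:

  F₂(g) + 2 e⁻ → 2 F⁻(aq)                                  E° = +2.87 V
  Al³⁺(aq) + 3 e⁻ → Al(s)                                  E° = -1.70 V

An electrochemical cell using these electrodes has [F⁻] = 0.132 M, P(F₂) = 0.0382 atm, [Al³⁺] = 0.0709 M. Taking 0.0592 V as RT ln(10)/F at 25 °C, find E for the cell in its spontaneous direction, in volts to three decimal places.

F₂/F⁻ is the cathode (higher E°), Al³⁺/Al the anode: E°cell = +2.87 − (-1.70) = +4.57 V, n = 6.
Overall: 3 F₂(g) + 2 Al(s) → 6 F⁻(aq) + 2 Al³⁺(aq)
Q = [F⁻]^6·[Al³⁺]^2 / (P(F₂)^3); log Q = -3.321.
E = E° − (0.0592/n) log Q = +4.57 − (0.0592/6)(-3.321) = +4.603 V.

+4.603 V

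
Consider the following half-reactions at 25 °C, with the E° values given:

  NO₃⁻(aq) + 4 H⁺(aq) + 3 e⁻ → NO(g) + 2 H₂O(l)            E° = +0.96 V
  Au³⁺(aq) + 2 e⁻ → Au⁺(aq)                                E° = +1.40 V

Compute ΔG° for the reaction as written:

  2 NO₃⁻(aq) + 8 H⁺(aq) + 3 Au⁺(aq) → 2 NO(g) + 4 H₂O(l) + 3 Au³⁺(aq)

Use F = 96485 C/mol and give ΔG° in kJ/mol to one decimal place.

As written, NO₃⁻/NO is reduced (cathode) and Au³⁺/Au⁺ is oxidised (anode), so E°cell = (+0.96) − (+1.40) = -0.44 V.
Balancing electrons gives n = 6.
ΔG° = −nFE° = −(6)(96485)(-0.44) = 254,720 J = +254.7 kJ/mol.

+254.7 kJ/mol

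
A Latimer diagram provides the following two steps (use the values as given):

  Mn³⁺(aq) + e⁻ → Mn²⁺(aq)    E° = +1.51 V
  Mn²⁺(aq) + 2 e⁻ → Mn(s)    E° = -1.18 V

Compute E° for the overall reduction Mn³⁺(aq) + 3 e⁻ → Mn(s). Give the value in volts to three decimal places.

-0.283 V

Standard free energies of sequential steps add: ΔG°₃ = ΔG°₁ + ΔG°₂, so n₃E°₃ = n₁E°₁ + n₂E°₂.
E°₃ = (1×+1.51 + 2×-1.18) / 3 = (-0.850) / 3 = -0.283 V.
Simply averaging or adding the two E° values would be wrong; the electron-weighted sum is required.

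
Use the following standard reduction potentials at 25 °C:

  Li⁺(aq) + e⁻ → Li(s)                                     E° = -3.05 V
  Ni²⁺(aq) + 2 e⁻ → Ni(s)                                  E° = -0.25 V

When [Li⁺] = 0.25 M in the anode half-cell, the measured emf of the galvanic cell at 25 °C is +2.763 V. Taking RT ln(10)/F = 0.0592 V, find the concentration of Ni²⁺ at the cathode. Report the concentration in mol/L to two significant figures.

Ni²⁺/Ni is the cathode, Li⁺/Li the anode: E°cell = +2.80 V, n = 2.
Overall reaction: Ni²⁺(aq) + 2 Li(s) → Ni(s) + 2 Li⁺(aq); Q = [Li⁺]^2/[Ni²⁺]^1.
From E = E° − (0.0592/n) log Q: log Q = (E° − E)·n/0.0592 = (+2.80 − (+2.763))·2/0.0592 = 1.2500.
So 1·log[Ni²⁺] = 2·log(0.25) − log Q = -1.2041 − (1.2500) = -2.4541; [Ni²⁺] = 10^(-2.4541) ≈ 0.0035 M.

0.0035 M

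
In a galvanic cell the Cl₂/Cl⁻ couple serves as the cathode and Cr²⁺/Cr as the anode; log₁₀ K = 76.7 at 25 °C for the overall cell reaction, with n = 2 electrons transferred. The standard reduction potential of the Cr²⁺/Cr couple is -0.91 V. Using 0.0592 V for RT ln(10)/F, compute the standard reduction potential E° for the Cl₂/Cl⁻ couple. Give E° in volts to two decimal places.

+1.36 V

E°cell = (0.0592/n)·log K = (0.0592/2)(76.7) = +2.270 V.
Since Cl₂/Cl⁻ is the cathode and Cr²⁺/Cr the anode, E°cell = E°(Cl₂/Cl⁻) − E°(Cr²⁺/Cr).
So E°(Cl₂/Cl⁻) = E°cell + E°(Cr²⁺/Cr) = +2.270 + (-0.91) = +1.36 V.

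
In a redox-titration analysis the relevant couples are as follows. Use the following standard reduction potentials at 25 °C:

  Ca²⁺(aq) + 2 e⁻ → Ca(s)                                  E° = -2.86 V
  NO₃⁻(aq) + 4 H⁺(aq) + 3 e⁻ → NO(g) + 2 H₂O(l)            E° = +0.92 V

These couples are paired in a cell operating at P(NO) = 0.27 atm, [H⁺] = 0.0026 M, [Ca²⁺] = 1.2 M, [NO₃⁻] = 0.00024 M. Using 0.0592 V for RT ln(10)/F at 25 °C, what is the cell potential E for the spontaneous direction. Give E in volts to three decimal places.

NO₃⁻/NO is the cathode (higher E°), Ca²⁺/Ca the anode: E°cell = +0.92 − (-2.86) = +3.78 V, n = 6.
Overall: 2 NO₃⁻(aq) + 8 H⁺(aq) + 3 Ca(s) → 2 NO(g) + 4 H₂O(l) + 3 Ca²⁺(aq)
Q = P(NO)^2·[Ca²⁺]^3 / ([NO₃⁻]^2·[H⁺]^8); log Q = 27.020.
E = E° − (0.0592/n) log Q = +3.78 − (0.0592/6)(27.020) = +3.513 V.

+3.513 V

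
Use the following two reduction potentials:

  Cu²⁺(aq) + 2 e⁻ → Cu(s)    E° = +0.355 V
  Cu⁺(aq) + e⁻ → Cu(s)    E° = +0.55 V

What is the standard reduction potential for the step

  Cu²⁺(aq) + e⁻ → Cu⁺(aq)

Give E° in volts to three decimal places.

+0.160 V

Sequential free energies add, so n₃E°₃ = n₁E°₁ + n₂E°₂.
With n₃ = 2, and the known step contributing 1×(+0.55) V, the unknown satisfies 1·E° = 2×(+0.355) − 1×(+0.55) = +0.160.
E° = +0.160 / 1 = +0.160 V.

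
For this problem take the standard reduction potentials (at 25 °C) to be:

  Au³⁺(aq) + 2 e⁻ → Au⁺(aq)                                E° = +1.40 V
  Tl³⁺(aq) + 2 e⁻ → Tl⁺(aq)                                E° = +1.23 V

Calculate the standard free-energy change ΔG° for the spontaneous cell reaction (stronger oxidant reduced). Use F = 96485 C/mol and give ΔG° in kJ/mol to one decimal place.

Au³⁺/Au⁺ (E° = +1.40 V) is the cathode; Tl³⁺/Tl⁺ (E° = +1.23 V) is the anode, so E°cell = +0.17 V.
Balancing electrons gives n = 2 (lcm of 2 and 2).
ΔG° = −nFE° = −(2)(96485)(+0.17) = -32,805 J = -32.8 kJ/mol.

-32.8 kJ/mol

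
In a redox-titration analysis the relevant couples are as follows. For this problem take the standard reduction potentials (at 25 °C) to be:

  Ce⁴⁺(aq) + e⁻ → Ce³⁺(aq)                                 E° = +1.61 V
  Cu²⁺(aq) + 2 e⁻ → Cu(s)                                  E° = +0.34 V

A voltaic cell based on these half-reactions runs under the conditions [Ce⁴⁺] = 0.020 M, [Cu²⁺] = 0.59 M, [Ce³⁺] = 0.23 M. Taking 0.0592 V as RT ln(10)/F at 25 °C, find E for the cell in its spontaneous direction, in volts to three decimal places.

Ce⁴⁺/Ce³⁺ is the cathode (higher E°), Cu²⁺/Cu the anode: E°cell = +1.61 − (+0.34) = +1.27 V, n = 2.
Overall: 2 Ce⁴⁺(aq) + Cu(s) → 2 Ce³⁺(aq) + Cu²⁺(aq)
Q = [Ce³⁺]^2·[Cu²⁺] / ([Ce⁴⁺]^2); log Q = 1.892.
E = E° − (0.0592/n) log Q = +1.27 − (0.0592/2)(1.892) = +1.214 V.

+1.214 V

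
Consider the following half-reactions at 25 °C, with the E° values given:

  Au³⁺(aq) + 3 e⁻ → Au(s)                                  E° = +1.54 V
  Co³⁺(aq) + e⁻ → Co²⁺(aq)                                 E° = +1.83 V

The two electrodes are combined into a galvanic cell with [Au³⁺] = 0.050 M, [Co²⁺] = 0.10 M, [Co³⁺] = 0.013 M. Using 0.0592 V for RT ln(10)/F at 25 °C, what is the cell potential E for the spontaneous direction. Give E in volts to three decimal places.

Co³⁺/Co²⁺ is the cathode (higher E°), Au³⁺/Au the anode: E°cell = +1.83 − (+1.54) = +0.29 V, n = 3.
Overall: 3 Co³⁺(aq) + Au(s) → 3 Co²⁺(aq) + Au³⁺(aq)
Q = [Co²⁺]^3·[Au³⁺] / ([Co³⁺]^3); log Q = 1.357.
E = E° − (0.0592/n) log Q = +0.29 − (0.0592/3)(1.357) = +0.263 V.

+0.263 V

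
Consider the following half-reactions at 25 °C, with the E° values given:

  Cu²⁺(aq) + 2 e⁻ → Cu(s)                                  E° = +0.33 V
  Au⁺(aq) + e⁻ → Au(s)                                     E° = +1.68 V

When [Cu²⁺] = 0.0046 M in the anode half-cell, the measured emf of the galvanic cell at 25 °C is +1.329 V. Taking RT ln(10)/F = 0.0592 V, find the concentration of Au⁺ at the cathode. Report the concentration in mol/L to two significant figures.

Au⁺/Au is the cathode, Cu²⁺/Cu the anode: E°cell = +1.35 V, n = 2.
Overall reaction: 2 Au⁺(aq) + Cu(s) → 2 Au(s) + Cu²⁺(aq); Q = [Cu²⁺]^1/[Au⁺]^2.
From E = E° − (0.0592/n) log Q: log Q = (E° − E)·n/0.0592 = (+1.35 − (+1.329))·2/0.0592 = 0.7095.
So 2·log[Au⁺] = 1·log(0.0046) − log Q = -2.3372 − (0.7095) = -3.0467; log[Au⁺] = -3.0467 / 2 = -1.5233; [Au⁺] = 10^(-1.5233) ≈ 0.030 M.

0.030 M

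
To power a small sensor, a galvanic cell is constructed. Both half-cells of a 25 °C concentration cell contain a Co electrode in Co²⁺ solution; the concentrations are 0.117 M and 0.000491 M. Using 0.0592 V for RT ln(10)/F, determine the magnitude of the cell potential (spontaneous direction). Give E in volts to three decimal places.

For a concentration cell E°cell = 0. The 0.117 M side is the cathode (reduction is favoured where [Co²⁺] is higher).
With n = 2, E = −(0.0592/2) log([Co²⁺]ₐₙ/[Co²⁺]꜀ₐₜ) = −(0.0592/2) log(0.000491/0.117) = −(0.0592/2)(-2.377) = +0.070 V.

+0.070 V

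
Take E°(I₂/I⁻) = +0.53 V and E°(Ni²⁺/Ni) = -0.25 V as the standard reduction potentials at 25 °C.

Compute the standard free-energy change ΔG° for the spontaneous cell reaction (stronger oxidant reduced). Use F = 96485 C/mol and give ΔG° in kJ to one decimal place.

-150.5 kJ

I₂/I⁻ (E° = +0.53 V) is the cathode; Ni²⁺/Ni (E° = -0.25 V) is the anode, so E°cell = +0.78 V.
Balancing electrons gives n = 2 (lcm of 2 and 2).
ΔG° = −nFE° = −(2)(96485)(+0.78) = -150,517 J = -150.5 kJ.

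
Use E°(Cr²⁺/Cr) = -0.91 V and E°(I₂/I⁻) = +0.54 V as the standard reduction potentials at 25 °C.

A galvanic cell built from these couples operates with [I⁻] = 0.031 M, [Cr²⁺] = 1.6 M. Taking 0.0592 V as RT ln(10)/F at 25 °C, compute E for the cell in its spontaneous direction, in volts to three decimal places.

+1.533 V

I₂/I⁻ is the cathode (higher E°), Cr²⁺/Cr the anode: E°cell = +0.54 − (-0.91) = +1.45 V, n = 2.
Overall: I₂(s) + Cr(s) → 2 I⁻(aq) + Cr²⁺(aq)
Q = [I⁻]^2·[Cr²⁺]; log Q = -2.813.
E = E° − (0.0592/n) log Q = +1.45 − (0.0592/2)(-2.813) = +1.533 V.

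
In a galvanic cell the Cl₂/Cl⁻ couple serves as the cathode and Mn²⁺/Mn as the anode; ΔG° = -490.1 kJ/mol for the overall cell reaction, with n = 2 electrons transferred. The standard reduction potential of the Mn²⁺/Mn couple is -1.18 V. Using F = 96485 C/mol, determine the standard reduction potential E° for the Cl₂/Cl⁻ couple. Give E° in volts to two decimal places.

E°cell = −ΔG°/(nF) = −(-490.1×10³)/((2)(96485)) = +2.540 V.
Since Cl₂/Cl⁻ is the cathode and Mn²⁺/Mn the anode, E°cell = E°(Cl₂/Cl⁻) − E°(Mn²⁺/Mn).
So E°(Cl₂/Cl⁻) = E°cell + E°(Mn²⁺/Mn) = +2.540 + (-1.18) = +1.36 V.

+1.36 V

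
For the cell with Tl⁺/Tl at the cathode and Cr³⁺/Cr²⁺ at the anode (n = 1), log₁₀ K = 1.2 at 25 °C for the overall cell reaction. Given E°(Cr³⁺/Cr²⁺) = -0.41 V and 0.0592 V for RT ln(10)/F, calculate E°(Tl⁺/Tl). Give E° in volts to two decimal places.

E°cell = (0.0592/n)·log K = (0.0592/1)(1.2) = +0.071 V.
Since Tl⁺/Tl is the cathode and Cr³⁺/Cr²⁺ the anode, E°cell = E°(Tl⁺/Tl) − E°(Cr³⁺/Cr²⁺).
So E°(Tl⁺/Tl) = E°cell + E°(Cr³⁺/Cr²⁺) = +0.071 + (-0.41) = -0.34 V.

-0.34 V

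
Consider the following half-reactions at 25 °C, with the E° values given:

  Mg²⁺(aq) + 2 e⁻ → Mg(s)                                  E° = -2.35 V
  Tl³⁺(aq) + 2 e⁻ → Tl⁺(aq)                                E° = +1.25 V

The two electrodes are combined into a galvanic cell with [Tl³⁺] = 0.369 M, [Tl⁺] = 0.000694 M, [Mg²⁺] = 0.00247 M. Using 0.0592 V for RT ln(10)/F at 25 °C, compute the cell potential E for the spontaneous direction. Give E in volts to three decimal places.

Tl³⁺/Tl⁺ is the cathode (higher E°), Mg²⁺/Mg the anode: E°cell = +1.25 − (-2.35) = +3.60 V, n = 2.
Overall: Tl³⁺(aq) + Mg(s) → Tl⁺(aq) + Mg²⁺(aq)
Q = [Tl⁺]·[Mg²⁺] / ([Tl³⁺]); log Q = -5.333.
E = E° − (0.0592/n) log Q = +3.60 − (0.0592/2)(-5.333) = +3.758 V.

+3.758 V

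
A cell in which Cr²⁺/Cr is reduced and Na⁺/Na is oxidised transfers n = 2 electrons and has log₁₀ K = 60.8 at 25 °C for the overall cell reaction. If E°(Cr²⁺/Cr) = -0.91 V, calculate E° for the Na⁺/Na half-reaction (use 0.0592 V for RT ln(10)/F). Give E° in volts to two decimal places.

E°cell = (0.0592/n)·log K = (0.0592/2)(60.8) = +1.800 V.
Since Cr²⁺/Cr is the cathode and Na⁺/Na the anode, E°cell = E°(Cr²⁺/Cr) − E°(Na⁺/Na).
So E°(Na⁺/Na) = E°(Cr²⁺/Cr) − E°cell = (-0.91) − (+1.800) = -2.71 V.

-2.71 V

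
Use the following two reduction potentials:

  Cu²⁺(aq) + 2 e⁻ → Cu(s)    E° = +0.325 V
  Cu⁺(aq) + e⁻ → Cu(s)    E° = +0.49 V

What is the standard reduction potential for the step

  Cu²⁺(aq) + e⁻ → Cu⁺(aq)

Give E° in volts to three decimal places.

+0.160 V

Sequential free energies add, so n₃E°₃ = n₁E°₁ + n₂E°₂.
With n₃ = 2, and the known step contributing 1×(+0.49) V, the unknown satisfies 1·E° = 2×(+0.325) − 1×(+0.49) = +0.160.
E° = +0.160 / 1 = +0.160 V.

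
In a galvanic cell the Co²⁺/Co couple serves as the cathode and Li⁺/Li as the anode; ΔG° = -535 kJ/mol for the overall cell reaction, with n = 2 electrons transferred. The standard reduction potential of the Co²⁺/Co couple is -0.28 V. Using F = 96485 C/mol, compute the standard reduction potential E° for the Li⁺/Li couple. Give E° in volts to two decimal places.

E°cell = −ΔG°/(nF) = −(-535×10³)/((2)(96485)) = +2.772 V.
Since Co²⁺/Co is the cathode and Li⁺/Li the anode, E°cell = E°(Co²⁺/Co) − E°(Li⁺/Li).
So E°(Li⁺/Li) = E°(Co²⁺/Co) − E°cell = (-0.28) − (+2.772) = -3.05 V.

-3.05 V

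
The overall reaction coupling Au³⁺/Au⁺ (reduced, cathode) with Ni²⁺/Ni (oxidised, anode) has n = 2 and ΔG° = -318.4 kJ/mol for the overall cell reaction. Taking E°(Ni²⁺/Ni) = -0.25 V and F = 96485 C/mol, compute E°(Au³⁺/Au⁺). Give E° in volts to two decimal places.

+1.40 V

E°cell = −ΔG°/(nF) = −(-318.4×10³)/((2)(96485)) = +1.650 V.
Since Au³⁺/Au⁺ is the cathode and Ni²⁺/Ni the anode, E°cell = E°(Au³⁺/Au⁺) − E°(Ni²⁺/Ni).
So E°(Au³⁺/Au⁺) = E°cell + E°(Ni²⁺/Ni) = +1.650 + (-0.25) = +1.40 V.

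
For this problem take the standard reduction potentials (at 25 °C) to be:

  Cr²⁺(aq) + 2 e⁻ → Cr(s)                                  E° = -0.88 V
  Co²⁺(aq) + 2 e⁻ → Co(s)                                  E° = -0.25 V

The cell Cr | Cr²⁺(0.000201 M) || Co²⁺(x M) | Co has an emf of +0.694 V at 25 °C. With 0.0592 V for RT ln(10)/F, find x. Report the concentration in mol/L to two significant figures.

Co²⁺/Co is the cathode, Cr²⁺/Cr the anode: E°cell = +0.63 V, n = 2.
Overall reaction: Co²⁺(aq) + Cr(s) → Co(s) + Cr²⁺(aq); Q = [Cr²⁺]^1/[Co²⁺]^1.
From E = E° − (0.0592/n) log Q: log Q = (E° − E)·n/0.0592 = (+0.63 − (+0.694))·2/0.0592 = -2.1622.
So 1·log[Co²⁺] = 1·log(0.000201) − log Q = -3.6968 − (-2.1622) = -1.5346; [Co²⁺] = 10^(-1.5346) ≈ 0.029 M.

0.029 M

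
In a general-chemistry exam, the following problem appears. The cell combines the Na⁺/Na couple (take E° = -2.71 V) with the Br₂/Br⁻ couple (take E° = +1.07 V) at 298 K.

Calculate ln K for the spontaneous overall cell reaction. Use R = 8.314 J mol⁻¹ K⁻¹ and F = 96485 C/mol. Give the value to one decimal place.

Cathode: Br₂/Br⁻; anode: Na⁺/Na. E°cell = (+1.07) − (-2.71) = +3.78 V, with n = 2.
ΔG° = −nFE° = −RT ln K, so ln K = nFE°/(RT) = (2)(96485)(+3.78) / ((8.314)(298)) = 294.412.

294.4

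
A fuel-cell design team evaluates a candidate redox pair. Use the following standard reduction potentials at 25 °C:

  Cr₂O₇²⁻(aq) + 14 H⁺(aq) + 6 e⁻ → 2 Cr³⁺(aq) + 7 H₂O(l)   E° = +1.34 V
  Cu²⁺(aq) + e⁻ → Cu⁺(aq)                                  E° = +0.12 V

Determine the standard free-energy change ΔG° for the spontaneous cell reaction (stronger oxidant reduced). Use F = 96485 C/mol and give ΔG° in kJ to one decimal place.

-706.3 kJ

Cr₂O₇²⁻/Cr³⁺ (E° = +1.34 V) is the cathode; Cu²⁺/Cu⁺ (E° = +0.12 V) is the anode, so E°cell = +1.22 V.
Balancing electrons gives n = 6 (lcm of 6 and 1).
ΔG° = −nFE° = −(6)(96485)(+1.22) = -706,270 J = -706.3 kJ.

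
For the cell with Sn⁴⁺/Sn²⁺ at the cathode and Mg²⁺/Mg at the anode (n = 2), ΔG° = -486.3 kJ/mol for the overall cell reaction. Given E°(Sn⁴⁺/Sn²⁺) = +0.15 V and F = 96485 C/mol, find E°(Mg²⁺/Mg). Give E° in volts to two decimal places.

-2.37 V

E°cell = −ΔG°/(nF) = −(-486.3×10³)/((2)(96485)) = +2.520 V.
Since Sn⁴⁺/Sn²⁺ is the cathode and Mg²⁺/Mg the anode, E°cell = E°(Sn⁴⁺/Sn²⁺) − E°(Mg²⁺/Mg).
So E°(Mg²⁺/Mg) = E°(Sn⁴⁺/Sn²⁺) − E°cell = (+0.15) − (+2.520) = -2.37 V.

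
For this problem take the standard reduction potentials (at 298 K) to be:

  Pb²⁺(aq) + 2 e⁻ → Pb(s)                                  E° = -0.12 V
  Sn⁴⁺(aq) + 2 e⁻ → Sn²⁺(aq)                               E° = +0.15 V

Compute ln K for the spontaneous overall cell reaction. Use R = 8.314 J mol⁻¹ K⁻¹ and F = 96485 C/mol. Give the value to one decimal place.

21.0

Cathode: Sn⁴⁺/Sn²⁺; anode: Pb²⁺/Pb. E°cell = (+0.15) − (-0.12) = +0.27 V, with n = 2.
ΔG° = −nFE° = −RT ln K, so ln K = nFE°/(RT) = (2)(96485)(+0.27) / ((8.314)(298)) = 21.029.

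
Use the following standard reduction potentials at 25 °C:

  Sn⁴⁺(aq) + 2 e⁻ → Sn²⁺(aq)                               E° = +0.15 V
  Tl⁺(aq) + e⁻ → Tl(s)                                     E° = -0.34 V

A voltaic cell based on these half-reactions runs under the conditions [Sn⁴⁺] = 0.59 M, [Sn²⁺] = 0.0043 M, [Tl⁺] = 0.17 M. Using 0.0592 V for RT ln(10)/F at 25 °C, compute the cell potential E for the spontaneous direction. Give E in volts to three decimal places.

+0.599 V

Sn⁴⁺/Sn²⁺ is the cathode (higher E°), Tl⁺/Tl the anode: E°cell = +0.15 − (-0.34) = +0.49 V, n = 2.
Overall: Sn⁴⁺(aq) + 2 Tl(s) → Sn²⁺(aq) + 2 Tl⁺(aq)
Q = [Sn²⁺]·[Tl⁺]^2 / ([Sn⁴⁺]); log Q = -3.676.
E = E° − (0.0592/n) log Q = +0.49 − (0.0592/2)(-3.676) = +0.599 V.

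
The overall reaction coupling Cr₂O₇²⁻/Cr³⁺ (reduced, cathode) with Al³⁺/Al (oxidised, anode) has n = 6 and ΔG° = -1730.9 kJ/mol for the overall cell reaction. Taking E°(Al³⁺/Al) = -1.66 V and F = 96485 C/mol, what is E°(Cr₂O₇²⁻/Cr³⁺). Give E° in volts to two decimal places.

E°cell = −ΔG°/(nF) = −(-1730.9×10³)/((6)(96485)) = +2.990 V.
Since Cr₂O₇²⁻/Cr³⁺ is the cathode and Al³⁺/Al the anode, E°cell = E°(Cr₂O₇²⁻/Cr³⁺) − E°(Al³⁺/Al).
So E°(Cr₂O₇²⁻/Cr³⁺) = E°cell + E°(Al³⁺/Al) = +2.990 + (-1.66) = +1.33 V.

+1.33 V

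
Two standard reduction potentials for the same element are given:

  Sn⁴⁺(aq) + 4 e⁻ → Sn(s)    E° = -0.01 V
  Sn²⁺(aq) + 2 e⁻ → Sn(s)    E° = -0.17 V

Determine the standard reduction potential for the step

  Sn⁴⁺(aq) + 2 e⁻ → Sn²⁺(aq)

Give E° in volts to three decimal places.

Sequential free energies add, so n₃E°₃ = n₁E°₁ + n₂E°₂.
With n₃ = 4, and the known step contributing 2×(-0.17) V, the unknown satisfies 2·E° = 4×(-0.01) − 2×(-0.17) = +0.300.
E° = +0.300 / 2 = +0.150 V.

+0.150 V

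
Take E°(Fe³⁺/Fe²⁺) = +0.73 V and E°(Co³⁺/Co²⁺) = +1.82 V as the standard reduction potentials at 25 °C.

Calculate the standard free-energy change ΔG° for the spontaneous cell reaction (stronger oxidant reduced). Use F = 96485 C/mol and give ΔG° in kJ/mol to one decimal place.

Co³⁺/Co²⁺ (E° = +1.82 V) is the cathode; Fe³⁺/Fe²⁺ (E° = +0.73 V) is the anode, so E°cell = +1.09 V.
Balancing electrons gives n = 1 (lcm of 1 and 1).
ΔG° = −nFE° = −(1)(96485)(+1.09) = -105,169 J = -105.2 kJ/mol.

-105.2 kJ/mol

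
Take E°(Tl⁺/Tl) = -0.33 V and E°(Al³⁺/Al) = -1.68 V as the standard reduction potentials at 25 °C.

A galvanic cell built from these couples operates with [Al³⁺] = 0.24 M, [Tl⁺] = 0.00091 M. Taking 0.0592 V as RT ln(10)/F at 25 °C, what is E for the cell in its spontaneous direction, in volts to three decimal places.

Tl⁺/Tl is the cathode (higher E°), Al³⁺/Al the anode: E°cell = -0.33 − (-1.68) = +1.35 V, n = 3.
Overall: 3 Tl⁺(aq) + Al(s) → 3 Tl(s) + Al³⁺(aq)
Q = [Al³⁺] / ([Tl⁺]^3); log Q = 8.503.
E = E° − (0.0592/n) log Q = +1.35 − (0.0592/3)(8.503) = +1.182 V.

+1.182 V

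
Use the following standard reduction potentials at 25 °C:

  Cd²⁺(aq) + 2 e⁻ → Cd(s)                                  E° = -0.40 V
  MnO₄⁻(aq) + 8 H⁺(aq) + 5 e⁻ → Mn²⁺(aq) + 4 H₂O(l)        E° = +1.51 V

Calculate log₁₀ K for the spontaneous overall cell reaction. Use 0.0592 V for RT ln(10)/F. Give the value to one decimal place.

322.6

Cathode: MnO₄⁻/Mn²⁺; anode: Cd²⁺/Cd. E°cell = +1.91 V, n = 10.
log K = nE°cell / 0.0592 = (10)(+1.91) / 0.0592 = 322.6.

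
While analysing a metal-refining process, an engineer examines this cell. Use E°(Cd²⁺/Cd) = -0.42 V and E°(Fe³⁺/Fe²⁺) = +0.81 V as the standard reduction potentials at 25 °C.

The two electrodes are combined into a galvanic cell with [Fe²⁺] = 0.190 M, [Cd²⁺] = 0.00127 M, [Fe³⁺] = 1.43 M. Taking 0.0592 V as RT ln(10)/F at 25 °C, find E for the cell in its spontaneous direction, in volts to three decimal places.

+1.368 V

Fe³⁺/Fe²⁺ is the cathode (higher E°), Cd²⁺/Cd the anode: E°cell = +0.81 − (-0.42) = +1.23 V, n = 2.
Overall: 2 Fe³⁺(aq) + Cd(s) → 2 Fe²⁺(aq) + Cd²⁺(aq)
Q = [Fe²⁺]^2·[Cd²⁺] / ([Fe³⁺]^2); log Q = -4.649.
E = E° − (0.0592/n) log Q = +1.23 − (0.0592/2)(-4.649) = +1.368 V.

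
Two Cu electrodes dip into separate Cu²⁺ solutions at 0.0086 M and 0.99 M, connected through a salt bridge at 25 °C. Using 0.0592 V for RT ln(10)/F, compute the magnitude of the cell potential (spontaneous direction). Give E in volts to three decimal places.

+0.061 V

For a concentration cell E°cell = 0. The 0.99 M side is the cathode (reduction is favoured where [Cu²⁺] is higher).
With n = 2, E = −(0.0592/2) log([Cu²⁺]ₐₙ/[Cu²⁺]꜀ₐₜ) = −(0.0592/2) log(0.0086/0.99) = −(0.0592/2)(-2.061) = +0.061 V.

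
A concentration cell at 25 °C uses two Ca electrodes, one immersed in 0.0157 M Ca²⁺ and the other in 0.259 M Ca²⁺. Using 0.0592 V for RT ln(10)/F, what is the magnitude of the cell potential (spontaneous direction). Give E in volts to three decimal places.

+0.036 V

For a concentration cell E°cell = 0. The 0.259 M side is the cathode (reduction is favoured where [Ca²⁺] is higher).
With n = 2, E = −(0.0592/2) log([Ca²⁺]ₐₙ/[Ca²⁺]꜀ₐₜ) = −(0.0592/2) log(0.0157/0.259) = −(0.0592/2)(-1.217) = +0.036 V.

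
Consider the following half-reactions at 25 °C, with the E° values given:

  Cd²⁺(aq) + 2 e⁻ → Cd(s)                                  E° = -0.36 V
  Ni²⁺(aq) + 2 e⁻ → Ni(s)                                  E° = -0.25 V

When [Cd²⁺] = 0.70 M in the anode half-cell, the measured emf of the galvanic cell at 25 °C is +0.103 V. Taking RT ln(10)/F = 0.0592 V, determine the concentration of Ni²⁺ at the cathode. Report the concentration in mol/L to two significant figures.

Ni²⁺/Ni is the cathode, Cd²⁺/Cd the anode: E°cell = +0.11 V, n = 2.
Overall reaction: Ni²⁺(aq) + Cd(s) → Ni(s) + Cd²⁺(aq); Q = [Cd²⁺]^1/[Ni²⁺]^1.
From E = E° − (0.0592/n) log Q: log Q = (E° − E)·n/0.0592 = (+0.11 − (+0.103))·2/0.0592 = 0.2365.
So 1·log[Ni²⁺] = 1·log(0.7) − log Q = -0.1549 − (0.2365) = -0.3914; [Ni²⁺] = 10^(-0.3914) ≈ 0.41 M.

0.41 M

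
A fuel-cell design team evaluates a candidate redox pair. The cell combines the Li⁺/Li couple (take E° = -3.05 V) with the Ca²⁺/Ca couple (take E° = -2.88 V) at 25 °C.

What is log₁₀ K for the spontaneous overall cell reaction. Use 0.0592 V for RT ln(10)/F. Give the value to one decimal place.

5.7

Cathode: Ca²⁺/Ca; anode: Li⁺/Li. E°cell = +0.17 V, n = 2.
log K = nE°cell / 0.0592 = (2)(+0.17) / 0.0592 = 5.7.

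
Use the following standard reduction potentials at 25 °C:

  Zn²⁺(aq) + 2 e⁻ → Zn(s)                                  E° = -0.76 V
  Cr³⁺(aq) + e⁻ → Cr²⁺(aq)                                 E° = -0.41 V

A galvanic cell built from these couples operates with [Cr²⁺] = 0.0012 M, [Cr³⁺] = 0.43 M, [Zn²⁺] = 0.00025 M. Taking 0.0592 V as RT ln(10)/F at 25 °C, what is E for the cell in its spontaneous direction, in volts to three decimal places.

Cr³⁺/Cr²⁺ is the cathode (higher E°), Zn²⁺/Zn the anode: E°cell = -0.41 − (-0.76) = +0.35 V, n = 2.
Overall: 2 Cr³⁺(aq) + Zn(s) → 2 Cr²⁺(aq) + Zn²⁺(aq)
Q = [Cr²⁺]^2·[Zn²⁺] / ([Cr³⁺]^2); log Q = -8.711.
E = E° − (0.0592/n) log Q = +0.35 − (0.0592/2)(-8.711) = +0.608 V.

+0.608 V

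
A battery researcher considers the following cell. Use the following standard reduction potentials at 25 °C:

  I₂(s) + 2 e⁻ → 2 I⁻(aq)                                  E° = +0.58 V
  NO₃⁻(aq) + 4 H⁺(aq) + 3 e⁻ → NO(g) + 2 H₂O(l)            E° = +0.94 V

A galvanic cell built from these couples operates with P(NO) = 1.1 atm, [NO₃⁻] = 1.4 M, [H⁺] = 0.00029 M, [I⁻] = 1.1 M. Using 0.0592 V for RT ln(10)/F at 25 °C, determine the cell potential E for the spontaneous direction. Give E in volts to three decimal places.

+0.085 V

NO₃⁻/NO is the cathode (higher E°), I₂/I⁻ the anode: E°cell = +0.94 − (+0.58) = +0.36 V, n = 6.
Overall: 2 NO₃⁻(aq) + 8 H⁺(aq) + 6 I⁻(aq) → 2 NO(g) + 4 H₂O(l) + 3 I₂(s)
Q = P(NO)^2 / ([NO₃⁻]^2·[H⁺]^8·[I⁻]^6); log Q = 27.843.
E = E° − (0.0592/n) log Q = +0.36 − (0.0592/6)(27.843) = +0.085 V.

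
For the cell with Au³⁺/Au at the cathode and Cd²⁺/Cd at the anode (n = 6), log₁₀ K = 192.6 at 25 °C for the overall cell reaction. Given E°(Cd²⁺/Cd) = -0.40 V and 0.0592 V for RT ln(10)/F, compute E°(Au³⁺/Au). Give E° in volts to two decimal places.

+1.50 V

E°cell = (0.0592/n)·log K = (0.0592/6)(192.6) = +1.900 V.
Since Au³⁺/Au is the cathode and Cd²⁺/Cd the anode, E°cell = E°(Au³⁺/Au) − E°(Cd²⁺/Cd).
So E°(Au³⁺/Au) = E°cell + E°(Cd²⁺/Cd) = +1.900 + (-0.40) = +1.50 V.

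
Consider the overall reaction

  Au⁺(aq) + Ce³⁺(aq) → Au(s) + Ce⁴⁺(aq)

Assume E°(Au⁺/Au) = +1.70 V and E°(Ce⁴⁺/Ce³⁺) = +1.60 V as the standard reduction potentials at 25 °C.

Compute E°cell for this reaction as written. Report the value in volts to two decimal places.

+0.10 V

The Au⁺/Au couple has the higher reduction potential, so it is the cathode; Ce⁴⁺/Ce³⁺ is oxidised at the anode.
E°cell = E°(cathode) − E°(anode) = (+1.70) − (+1.60) = +0.10 V.
Since E°cell > 0, the reaction is spontaneous under standard conditions.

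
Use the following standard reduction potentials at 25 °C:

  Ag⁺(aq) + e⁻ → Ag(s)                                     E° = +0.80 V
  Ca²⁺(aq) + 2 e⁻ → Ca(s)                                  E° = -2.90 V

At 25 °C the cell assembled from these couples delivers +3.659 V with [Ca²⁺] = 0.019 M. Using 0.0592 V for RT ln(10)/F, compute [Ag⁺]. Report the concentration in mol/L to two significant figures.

Ag⁺/Ag is the cathode, Ca²⁺/Ca the anode: E°cell = +3.70 V, n = 2.
Overall reaction: 2 Ag⁺(aq) + Ca(s) → 2 Ag(s) + Ca²⁺(aq); Q = [Ca²⁺]^1/[Ag⁺]^2.
From E = E° − (0.0592/n) log Q: log Q = (E° − E)·n/0.0592 = (+3.70 − (+3.659))·2/0.0592 = 1.3851.
So 2·log[Ag⁺] = 1·log(0.019) − log Q = -1.7212 − (1.3851) = -3.1063; log[Ag⁺] = -3.1063 / 2 = -1.5532; [Ag⁺] = 10^(-1.5532) ≈ 0.028 M.

0.028 M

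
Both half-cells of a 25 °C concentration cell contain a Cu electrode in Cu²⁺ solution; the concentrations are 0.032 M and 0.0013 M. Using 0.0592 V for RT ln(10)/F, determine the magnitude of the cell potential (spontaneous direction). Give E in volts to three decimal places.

For a concentration cell E°cell = 0. The 0.032 M side is the cathode (reduction is favoured where [Cu²⁺] is higher).
With n = 2, E = −(0.0592/2) log([Cu²⁺]ₐₙ/[Cu²⁺]꜀ₐₜ) = −(0.0592/2) log(0.0013/0.032) = −(0.0592/2)(-1.391) = +0.041 V.

+0.041 V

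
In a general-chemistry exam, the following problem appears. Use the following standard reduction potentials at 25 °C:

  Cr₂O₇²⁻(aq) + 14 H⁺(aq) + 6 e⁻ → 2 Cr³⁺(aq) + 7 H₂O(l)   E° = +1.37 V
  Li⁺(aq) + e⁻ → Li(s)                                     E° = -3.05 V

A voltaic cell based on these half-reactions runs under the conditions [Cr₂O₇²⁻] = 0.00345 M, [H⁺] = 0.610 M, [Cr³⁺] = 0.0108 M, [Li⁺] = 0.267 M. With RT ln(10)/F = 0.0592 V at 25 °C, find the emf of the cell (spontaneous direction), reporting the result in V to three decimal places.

Cr₂O₇²⁻/Cr³⁺ is the cathode (higher E°), Li⁺/Li the anode: E°cell = +1.37 − (-3.05) = +4.42 V, n = 6.
Overall: Cr₂O₇²⁻(aq) + 14 H⁺(aq) + 6 Li(s) → 2 Cr³⁺(aq) + 7 H₂O(l) + 6 Li⁺(aq)
Q = [Cr³⁺]^2·[Li⁺]^6 / ([Cr₂O₇²⁻]·[H⁺]^14); log Q = -1.907.
E = E° − (0.0592/n) log Q = +4.42 − (0.0592/6)(-1.907) = +4.439 V.

+4.439 V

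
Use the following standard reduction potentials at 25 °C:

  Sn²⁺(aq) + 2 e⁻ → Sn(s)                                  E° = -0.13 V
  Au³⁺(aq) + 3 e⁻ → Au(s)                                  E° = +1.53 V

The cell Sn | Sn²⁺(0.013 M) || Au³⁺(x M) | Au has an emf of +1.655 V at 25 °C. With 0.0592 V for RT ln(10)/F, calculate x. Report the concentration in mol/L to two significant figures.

0.00083 M

Au³⁺/Au is the cathode, Sn²⁺/Sn the anode: E°cell = +1.66 V, n = 6.
Overall reaction: 2 Au³⁺(aq) + 3 Sn(s) → 2 Au(s) + 3 Sn²⁺(aq); Q = [Sn²⁺]^3/[Au³⁺]^2.
From E = E° − (0.0592/n) log Q: log Q = (E° − E)·n/0.0592 = (+1.66 − (+1.655))·6/0.0592 = 0.5068.
So 2·log[Au³⁺] = 3·log(0.013) − log Q = -5.6582 − (0.5068) = -6.1650; log[Au³⁺] = -6.1650 / 2 = -3.0825; [Au³⁺] = 10^(-3.0825) ≈ 0.00083 M.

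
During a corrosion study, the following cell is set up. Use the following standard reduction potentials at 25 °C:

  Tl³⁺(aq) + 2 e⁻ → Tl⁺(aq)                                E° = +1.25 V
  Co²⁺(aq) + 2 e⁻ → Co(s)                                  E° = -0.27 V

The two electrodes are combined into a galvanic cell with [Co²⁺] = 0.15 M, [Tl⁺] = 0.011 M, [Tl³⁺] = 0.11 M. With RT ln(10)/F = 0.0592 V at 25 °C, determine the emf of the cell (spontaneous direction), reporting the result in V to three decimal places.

Tl³⁺/Tl⁺ is the cathode (higher E°), Co²⁺/Co the anode: E°cell = +1.25 − (-0.27) = +1.52 V, n = 2.
Overall: Tl³⁺(aq) + Co(s) → Tl⁺(aq) + Co²⁺(aq)
Q = [Tl⁺]·[Co²⁺] / ([Tl³⁺]); log Q = -1.824.
E = E° − (0.0592/n) log Q = +1.52 − (0.0592/2)(-1.824) = +1.574 V.

+1.574 V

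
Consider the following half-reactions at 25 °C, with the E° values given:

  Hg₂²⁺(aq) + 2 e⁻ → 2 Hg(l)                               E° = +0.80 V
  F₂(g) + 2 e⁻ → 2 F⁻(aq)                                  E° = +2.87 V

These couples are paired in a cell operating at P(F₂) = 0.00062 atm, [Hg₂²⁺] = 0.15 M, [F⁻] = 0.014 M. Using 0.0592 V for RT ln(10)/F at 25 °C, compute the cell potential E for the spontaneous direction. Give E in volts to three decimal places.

+2.109 V

F₂/F⁻ is the cathode (higher E°), Hg₂²⁺/Hg the anode: E°cell = +2.87 − (+0.80) = +2.07 V, n = 2.
Overall: F₂(g) + 2 Hg(l) → 2 F⁻(aq) + Hg₂²⁺(aq)
Q = [F⁻]^2·[Hg₂²⁺] / (P(F₂)); log Q = -1.324.
E = E° − (0.0592/n) log Q = +2.07 − (0.0592/2)(-1.324) = +2.109 V.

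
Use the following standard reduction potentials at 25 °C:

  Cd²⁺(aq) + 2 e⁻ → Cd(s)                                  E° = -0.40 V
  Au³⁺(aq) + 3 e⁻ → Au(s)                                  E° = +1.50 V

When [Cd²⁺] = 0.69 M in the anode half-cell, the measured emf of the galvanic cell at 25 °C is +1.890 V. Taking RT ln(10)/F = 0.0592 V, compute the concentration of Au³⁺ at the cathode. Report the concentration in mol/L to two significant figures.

0.18 M

Au³⁺/Au is the cathode, Cd²⁺/Cd the anode: E°cell = +1.90 V, n = 6.
Overall reaction: 2 Au³⁺(aq) + 3 Cd(s) → 2 Au(s) + 3 Cd²⁺(aq); Q = [Cd²⁺]^3/[Au³⁺]^2.
From E = E° − (0.0592/n) log Q: log Q = (E° − E)·n/0.0592 = (+1.90 − (+1.890))·6/0.0592 = 1.0135.
So 2·log[Au³⁺] = 3·log(0.69) − log Q = -0.4835 − (1.0135) = -1.4970; log[Au³⁺] = -1.4970 / 2 = -0.7485; [Au³⁺] = 10^(-0.7485) ≈ 0.18 M.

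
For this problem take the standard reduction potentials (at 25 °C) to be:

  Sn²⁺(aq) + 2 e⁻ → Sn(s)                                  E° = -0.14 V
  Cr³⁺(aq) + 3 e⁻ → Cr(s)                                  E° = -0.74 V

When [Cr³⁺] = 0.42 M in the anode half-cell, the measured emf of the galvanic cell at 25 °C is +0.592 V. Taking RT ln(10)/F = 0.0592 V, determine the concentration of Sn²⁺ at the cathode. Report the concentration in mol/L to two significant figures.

Sn²⁺/Sn is the cathode, Cr³⁺/Cr the anode: E°cell = +0.60 V, n = 6.
Overall reaction: 3 Sn²⁺(aq) + 2 Cr(s) → 3 Sn(s) + 2 Cr³⁺(aq); Q = [Cr³⁺]^2/[Sn²⁺]^3.
From E = E° − (0.0592/n) log Q: log Q = (E° − E)·n/0.0592 = (+0.60 − (+0.592))·6/0.0592 = 0.8108.
So 3·log[Sn²⁺] = 2·log(0.42) − log Q = -0.7535 − (0.8108) = -1.5643; log[Sn²⁺] = -1.5643 / 3 = -0.5214; [Sn²⁺] = 10^(-0.5214) ≈ 0.30 M.

0.30 M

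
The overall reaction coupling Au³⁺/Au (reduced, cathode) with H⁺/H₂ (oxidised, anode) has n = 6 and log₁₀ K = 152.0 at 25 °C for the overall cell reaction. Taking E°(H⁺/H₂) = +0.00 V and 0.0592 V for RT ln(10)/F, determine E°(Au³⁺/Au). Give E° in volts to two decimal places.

+1.50 V

E°cell = (0.0592/n)·log K = (0.0592/6)(152.0) = +1.500 V.
Since Au³⁺/Au is the cathode and H⁺/H₂ the anode, E°cell = E°(Au³⁺/Au) − E°(H⁺/H₂).
So E°(Au³⁺/Au) = E°cell + E°(H⁺/H₂) = +1.500 + (+0.00) = +1.50 V.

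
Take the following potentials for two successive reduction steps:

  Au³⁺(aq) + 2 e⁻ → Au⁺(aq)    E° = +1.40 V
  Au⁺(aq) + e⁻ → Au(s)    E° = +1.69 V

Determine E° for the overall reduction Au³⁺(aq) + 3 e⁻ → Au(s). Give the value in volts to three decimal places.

+1.497 V

Adding the free-energy changes (−nFE°) of the two steps gives −n₃FE°₃ = −n₁FE°₁ − n₂FE°₂.
E°₃ = (2×+1.40 + 1×+1.69) / 3 = (+4.490) / 3 = +1.497 V.
Simply averaging or adding the two E° values would be wrong; the electron-weighted sum is required.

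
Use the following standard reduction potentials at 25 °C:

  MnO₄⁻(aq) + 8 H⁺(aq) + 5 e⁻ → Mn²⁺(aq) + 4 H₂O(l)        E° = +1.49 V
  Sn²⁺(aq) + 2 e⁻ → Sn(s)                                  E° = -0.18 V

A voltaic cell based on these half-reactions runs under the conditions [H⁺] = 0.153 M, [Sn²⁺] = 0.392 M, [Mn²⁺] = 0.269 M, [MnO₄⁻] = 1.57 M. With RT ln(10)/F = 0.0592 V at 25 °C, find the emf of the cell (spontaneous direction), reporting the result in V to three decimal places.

MnO₄⁻/Mn²⁺ is the cathode (higher E°), Sn²⁺/Sn the anode: E°cell = +1.49 − (-0.18) = +1.67 V, n = 10.
Overall: 2 MnO₄⁻(aq) + 16 H⁺(aq) + 5 Sn(s) → 2 Mn²⁺(aq) + 8 H₂O(l) + 5 Sn²⁺(aq)
Q = [Mn²⁺]^2·[Sn²⁺]^5 / ([MnO₄⁻]^2·[H⁺]^16); log Q = 9.479.
E = E° − (0.0592/n) log Q = +1.67 − (0.0592/10)(9.479) = +1.614 V.

+1.614 V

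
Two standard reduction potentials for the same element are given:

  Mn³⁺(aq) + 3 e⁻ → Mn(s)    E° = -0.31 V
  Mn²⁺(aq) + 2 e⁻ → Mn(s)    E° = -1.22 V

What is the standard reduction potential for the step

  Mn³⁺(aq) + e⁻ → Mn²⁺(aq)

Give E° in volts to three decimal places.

Sequential free energies add, so n₃E°₃ = n₁E°₁ + n₂E°₂.
With n₃ = 3, and the known step contributing 2×(-1.22) V, the unknown satisfies 1·E° = 3×(-0.31) − 2×(-1.22) = +1.510.
E° = +1.510 / 1 = +1.510 V.

+1.510 V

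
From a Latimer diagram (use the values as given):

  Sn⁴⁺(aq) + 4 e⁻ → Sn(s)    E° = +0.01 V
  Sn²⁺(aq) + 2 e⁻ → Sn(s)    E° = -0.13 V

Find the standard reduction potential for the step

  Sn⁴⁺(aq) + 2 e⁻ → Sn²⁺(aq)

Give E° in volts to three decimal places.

+0.150 V

Sequential free energies add, so n₃E°₃ = n₁E°₁ + n₂E°₂.
With n₃ = 4, and the known step contributing 2×(-0.13) V, the unknown satisfies 2·E° = 4×(+0.01) − 2×(-0.13) = +0.300.
E° = +0.300 / 2 = +0.150 V.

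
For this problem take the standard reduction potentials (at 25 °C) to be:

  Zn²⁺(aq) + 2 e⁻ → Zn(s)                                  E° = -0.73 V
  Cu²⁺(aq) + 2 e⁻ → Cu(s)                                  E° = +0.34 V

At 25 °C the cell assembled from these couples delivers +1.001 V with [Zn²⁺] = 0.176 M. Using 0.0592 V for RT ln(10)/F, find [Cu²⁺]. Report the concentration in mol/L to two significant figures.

0.00082 M

Cu²⁺/Cu is the cathode, Zn²⁺/Zn the anode: E°cell = +1.07 V, n = 2.
Overall reaction: Cu²⁺(aq) + Zn(s) → Cu(s) + Zn²⁺(aq); Q = [Zn²⁺]^1/[Cu²⁺]^1.
From E = E° − (0.0592/n) log Q: log Q = (E° − E)·n/0.0592 = (+1.07 − (+1.001))·2/0.0592 = 2.3311.
So 1·log[Cu²⁺] = 1·log(0.176) − log Q = -0.7545 − (2.3311) = -3.0856; [Cu²⁺] = 10^(-3.0856) ≈ 0.00082 M.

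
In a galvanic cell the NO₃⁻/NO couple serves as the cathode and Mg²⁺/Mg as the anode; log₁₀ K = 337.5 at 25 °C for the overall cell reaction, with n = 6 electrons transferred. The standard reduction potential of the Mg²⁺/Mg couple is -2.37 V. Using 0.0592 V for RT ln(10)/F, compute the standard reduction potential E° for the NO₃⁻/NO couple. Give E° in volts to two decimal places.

+0.96 V

E°cell = (0.0592/n)·log K = (0.0592/6)(337.5) = +3.330 V.
Since NO₃⁻/NO is the cathode and Mg²⁺/Mg the anode, E°cell = E°(NO₃⁻/NO) − E°(Mg²⁺/Mg).
So E°(NO₃⁻/NO) = E°cell + E°(Mg²⁺/Mg) = +3.330 + (-2.37) = +0.96 V.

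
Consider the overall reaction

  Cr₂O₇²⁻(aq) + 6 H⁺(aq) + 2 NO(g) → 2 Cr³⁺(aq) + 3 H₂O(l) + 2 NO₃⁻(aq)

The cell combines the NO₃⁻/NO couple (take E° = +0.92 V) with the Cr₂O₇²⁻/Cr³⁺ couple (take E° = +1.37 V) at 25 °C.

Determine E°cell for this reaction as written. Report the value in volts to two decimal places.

+0.45 V

The Cr₂O₇²⁻/Cr³⁺ couple has the higher reduction potential, so it is the cathode; NO₃⁻/NO is oxidised at the anode.
E°cell = E°(cathode) − E°(anode) = (+1.37) − (+0.92) = +0.45 V.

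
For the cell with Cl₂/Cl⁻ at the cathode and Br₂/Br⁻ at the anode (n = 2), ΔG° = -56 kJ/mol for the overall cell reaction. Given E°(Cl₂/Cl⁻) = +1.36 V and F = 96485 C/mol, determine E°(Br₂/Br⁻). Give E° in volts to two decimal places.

+1.07 V

E°cell = −ΔG°/(nF) = −(-56×10³)/((2)(96485)) = +0.290 V.
Since Cl₂/Cl⁻ is the cathode and Br₂/Br⁻ the anode, E°cell = E°(Cl₂/Cl⁻) − E°(Br₂/Br⁻).
So E°(Br₂/Br⁻) = E°(Cl₂/Cl⁻) − E°cell = (+1.36) − (+0.290) = +1.07 V.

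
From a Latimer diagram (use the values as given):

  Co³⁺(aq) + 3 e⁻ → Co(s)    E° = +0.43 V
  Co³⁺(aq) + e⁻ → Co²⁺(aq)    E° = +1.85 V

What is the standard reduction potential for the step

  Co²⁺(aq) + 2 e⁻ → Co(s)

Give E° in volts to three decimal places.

-0.280 V

Sequential free energies add, so n₃E°₃ = n₁E°₁ + n₂E°₂.
With n₃ = 3, and the known step contributing 1×(+1.85) V, the unknown satisfies 2·E° = 3×(+0.43) − 1×(+1.85) = -0.560.
E° = -0.560 / 2 = -0.280 V.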